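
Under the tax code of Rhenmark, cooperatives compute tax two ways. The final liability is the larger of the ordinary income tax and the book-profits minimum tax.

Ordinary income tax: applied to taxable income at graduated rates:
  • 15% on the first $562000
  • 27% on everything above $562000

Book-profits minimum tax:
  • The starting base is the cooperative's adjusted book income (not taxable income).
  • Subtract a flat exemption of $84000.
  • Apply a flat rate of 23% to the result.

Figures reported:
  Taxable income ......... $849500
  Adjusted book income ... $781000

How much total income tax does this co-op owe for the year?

Ordinary income tax:
  $562000 × 15% = $84300
  $287500 × 27% = $77625
  → $161925

Book-profits minimum tax:
  Base (adjusted book income): $781000
  Less exemption $84000 → base $697000
  $697000 × 23% = $160310

$161925 > $160310, so the ordinary income tax governs.

$161925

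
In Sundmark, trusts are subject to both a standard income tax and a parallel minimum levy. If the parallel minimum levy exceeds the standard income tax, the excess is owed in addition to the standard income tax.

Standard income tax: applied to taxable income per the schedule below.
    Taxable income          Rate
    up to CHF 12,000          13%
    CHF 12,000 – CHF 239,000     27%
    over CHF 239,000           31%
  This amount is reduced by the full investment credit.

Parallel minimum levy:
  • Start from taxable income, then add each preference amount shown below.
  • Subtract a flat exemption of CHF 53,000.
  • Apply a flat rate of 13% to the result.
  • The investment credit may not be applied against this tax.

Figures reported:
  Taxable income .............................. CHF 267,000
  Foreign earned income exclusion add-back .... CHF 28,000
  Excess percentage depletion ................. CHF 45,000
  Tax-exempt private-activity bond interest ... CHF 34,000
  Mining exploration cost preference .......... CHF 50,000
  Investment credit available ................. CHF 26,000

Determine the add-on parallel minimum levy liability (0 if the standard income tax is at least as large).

Standard income tax:
  CHF 12,000 × 13% = CHF 1,560
  CHF 227,000 × 27% = CHF 61,290
  CHF 28,000 × 31% = CHF 8,680
  → CHF 71,530
  Less investment credit CHF 26,000 → CHF 45,530

Parallel minimum levy:
  Adjusted income: CHF 267,000 + CHF 28,000 + CHF 45,000 + CHF 34,000 + CHF 50,000 = CHF 424,000
  Less exemption CHF 53,000 → base CHF 371,000
  CHF 371,000 × 13% = CHF 48,230

Excess of parallel minimum levy over standard income tax: CHF 48,230 − CHF 45,530 = CHF 2,700.

CHF 2,700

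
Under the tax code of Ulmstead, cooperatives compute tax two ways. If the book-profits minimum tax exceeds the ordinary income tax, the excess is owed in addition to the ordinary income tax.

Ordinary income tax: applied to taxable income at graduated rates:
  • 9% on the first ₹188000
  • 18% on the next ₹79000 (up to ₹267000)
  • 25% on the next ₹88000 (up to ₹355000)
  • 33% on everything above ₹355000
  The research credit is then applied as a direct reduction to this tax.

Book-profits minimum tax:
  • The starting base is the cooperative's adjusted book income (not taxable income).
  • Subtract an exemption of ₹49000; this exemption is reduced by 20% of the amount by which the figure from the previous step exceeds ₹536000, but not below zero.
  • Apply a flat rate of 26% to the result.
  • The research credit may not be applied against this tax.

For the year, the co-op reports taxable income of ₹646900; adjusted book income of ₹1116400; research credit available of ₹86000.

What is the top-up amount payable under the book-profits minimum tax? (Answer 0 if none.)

₹226797

Book-profits minimum tax:
  Base (adjusted book income): ₹1116400
  Exemption: 20% × (₹1116400 − ₹536000) = ₹116080 ≥ ₹49000, so the exemption is fully phased out
  Base: ₹1116400 − ₹0 = ₹1116400
  ₹1116400 × 26% = ₹290264

Ordinary income tax:
  ₹188000 × 9% = ₹16920
  ₹79000 × 18% = ₹14220
  ₹88000 × 25% = ₹22000
  ₹291900 × 33% = ₹96327
  → ₹149467
  Less research credit ₹86000 → ₹63467

Excess of book-profits minimum tax over ordinary income tax: ₹290264 − ₹63467 = ₹226797.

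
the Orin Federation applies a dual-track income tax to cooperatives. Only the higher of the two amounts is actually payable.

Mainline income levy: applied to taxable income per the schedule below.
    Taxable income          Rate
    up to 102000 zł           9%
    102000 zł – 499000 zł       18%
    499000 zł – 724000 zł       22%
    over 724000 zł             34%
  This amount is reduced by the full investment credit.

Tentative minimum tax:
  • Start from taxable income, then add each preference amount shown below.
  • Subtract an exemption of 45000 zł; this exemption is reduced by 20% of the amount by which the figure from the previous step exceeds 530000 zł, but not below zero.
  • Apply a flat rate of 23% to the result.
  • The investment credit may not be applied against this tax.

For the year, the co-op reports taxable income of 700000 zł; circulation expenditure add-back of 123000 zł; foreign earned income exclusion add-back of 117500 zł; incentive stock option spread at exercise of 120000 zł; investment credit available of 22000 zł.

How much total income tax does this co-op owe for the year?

Mainline income levy:
  102000 zł × 9% = 9180 zł
  397000 zł × 18% = 71460 zł
  201000 zł × 22% = 44220 zł
  → 124860 zł
  Less investment credit 22000 zł → 102860 zł

Tentative minimum tax:
  Adjusted income: 700000 zł + 123000 zł + 117500 zł + 120000 zł = 1060500 zł
  Exemption: 20% × (1060500 zł − 530000 zł) = 106100 zł ≥ 45000 zł, so the exemption is fully phased out
  Base: 1060500 zł − 0 zł = 1060500 zł
  1060500 zł × 23% = 243915 zł

243915 zł > 102860 zł, so the tentative minimum tax is the binding amount.

243915 zł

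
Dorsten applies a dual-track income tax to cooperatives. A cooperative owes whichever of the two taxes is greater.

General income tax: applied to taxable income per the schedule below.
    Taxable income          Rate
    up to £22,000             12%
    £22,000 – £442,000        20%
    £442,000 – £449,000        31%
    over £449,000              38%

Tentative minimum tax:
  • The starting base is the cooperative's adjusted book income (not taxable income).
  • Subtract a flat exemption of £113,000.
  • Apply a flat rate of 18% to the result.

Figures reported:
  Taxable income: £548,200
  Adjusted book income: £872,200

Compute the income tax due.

£136,656

Tentative minimum tax:
  Base (adjusted book income): £872,200
  Less exemption £113,000 → base £759,200
  £759,200 × 18% = £136,656

General income tax:
  £22,000 × 12% = £2,640
  £420,000 × 20% = £84,000
  £7,000 × 31% = £2,170
  £99,200 × 38% = £37,696
  → £126,506

£136,656 > £126,506, so the tentative minimum tax is the binding amount.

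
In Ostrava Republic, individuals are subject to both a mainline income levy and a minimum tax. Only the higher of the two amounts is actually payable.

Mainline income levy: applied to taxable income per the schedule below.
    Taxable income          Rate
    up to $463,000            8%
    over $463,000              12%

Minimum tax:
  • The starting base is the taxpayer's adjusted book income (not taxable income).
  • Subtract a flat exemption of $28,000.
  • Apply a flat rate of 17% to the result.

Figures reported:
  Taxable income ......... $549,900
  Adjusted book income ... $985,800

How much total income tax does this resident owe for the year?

$162,826

Mainline income levy:
  $463,000 × 8% = $37,040
  $86,900 × 12% = $10,428
  → $47,468

Minimum tax:
  Base (adjusted book income): $985,800
  Less exemption $28,000 → base $957,800
  $957,800 × 17% = $162,826

$162,826 > $47,468, so the minimum tax is the binding amount.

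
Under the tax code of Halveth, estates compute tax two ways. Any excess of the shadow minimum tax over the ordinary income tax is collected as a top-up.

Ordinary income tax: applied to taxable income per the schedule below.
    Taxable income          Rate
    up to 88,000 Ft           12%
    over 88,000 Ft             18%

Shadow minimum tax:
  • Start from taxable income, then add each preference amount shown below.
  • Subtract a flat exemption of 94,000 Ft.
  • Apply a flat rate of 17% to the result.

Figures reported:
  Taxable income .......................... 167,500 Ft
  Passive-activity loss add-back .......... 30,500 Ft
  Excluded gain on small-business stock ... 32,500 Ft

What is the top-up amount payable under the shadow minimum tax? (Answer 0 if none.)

Shadow minimum tax:
  Adjusted income: 167,500 Ft + 30,500 Ft + 32,500 Ft = 230,500 Ft
  Less exemption 94,000 Ft → base 136,500 Ft
  136,500 Ft × 17% = 23,205 Ft

Ordinary income tax:
  88,000 Ft × 12% = 10,560 Ft
  79,500 Ft × 18% = 14,310 Ft
  → 24,870 Ft

23,205 Ft ≤ 24,870 Ft, so no add-on is due.

0 Ft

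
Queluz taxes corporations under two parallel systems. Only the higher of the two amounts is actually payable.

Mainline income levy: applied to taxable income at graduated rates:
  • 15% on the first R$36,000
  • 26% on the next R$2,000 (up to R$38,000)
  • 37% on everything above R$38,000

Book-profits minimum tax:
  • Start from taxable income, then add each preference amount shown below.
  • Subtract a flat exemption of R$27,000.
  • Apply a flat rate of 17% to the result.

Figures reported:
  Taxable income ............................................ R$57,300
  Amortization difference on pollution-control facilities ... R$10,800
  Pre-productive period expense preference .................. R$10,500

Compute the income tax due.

R$13,061

Mainline income levy:
  R$36,000 × 15% = R$5,400
  R$2,000 × 26% = R$520
  R$19,300 × 37% = R$7,141
  → R$13,061

Book-profits minimum tax:
  Adjusted income: R$57,300 + R$10,800 + R$10,500 = R$78,600
  Less exemption R$27,000 → base R$51,600
  R$51,600 × 17% = R$8,772

R$13,061 > R$8,772, so the mainline income levy governs.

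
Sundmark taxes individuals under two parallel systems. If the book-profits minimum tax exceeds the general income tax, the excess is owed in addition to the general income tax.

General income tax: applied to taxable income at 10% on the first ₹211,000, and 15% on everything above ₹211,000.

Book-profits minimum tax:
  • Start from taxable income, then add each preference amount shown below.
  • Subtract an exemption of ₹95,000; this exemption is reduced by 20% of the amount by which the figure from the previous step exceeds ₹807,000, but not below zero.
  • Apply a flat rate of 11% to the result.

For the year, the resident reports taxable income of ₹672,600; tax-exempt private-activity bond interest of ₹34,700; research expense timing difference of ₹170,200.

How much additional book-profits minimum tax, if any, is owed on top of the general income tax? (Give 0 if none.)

₹0

Book-profits minimum tax:
  Adjusted income: ₹672,600 + ₹34,700 + ₹170,200 = ₹877,500
  Exemption: ₹95,000 − 20% × (₹877,500 − ₹807,000) = ₹95,000 − ₹14,100 = ₹80,900
  Base: ₹877,500 − ₹80,900 = ₹796,600
  ₹796,600 × 11% = ₹87,626

General income tax:
  ₹211,000 × 10% = ₹21,100
  ₹461,600 × 15% = ₹69,240
  → ₹90,340

₹87,626 ≤ ₹90,340, so no add-on is due.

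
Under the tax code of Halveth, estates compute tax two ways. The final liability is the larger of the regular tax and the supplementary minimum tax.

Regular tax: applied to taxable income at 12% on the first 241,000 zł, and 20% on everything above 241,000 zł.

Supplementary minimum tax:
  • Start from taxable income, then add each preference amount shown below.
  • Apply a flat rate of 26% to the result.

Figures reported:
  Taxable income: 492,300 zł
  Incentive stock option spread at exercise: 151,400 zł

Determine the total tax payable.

167,362 zł

Regular tax:
  241,000 zł × 12% = 28,920 zł
  251,300 zł × 20% = 50,260 zł
  → 79,180 zł

Supplementary minimum tax:
  Adjusted income: 492,300 zł + 151,400 zł = 643,700 zł
  643,700 zł × 26% = 167,362 zł

167,362 zł > 79,180 zł, so the supplementary minimum tax is the binding amount.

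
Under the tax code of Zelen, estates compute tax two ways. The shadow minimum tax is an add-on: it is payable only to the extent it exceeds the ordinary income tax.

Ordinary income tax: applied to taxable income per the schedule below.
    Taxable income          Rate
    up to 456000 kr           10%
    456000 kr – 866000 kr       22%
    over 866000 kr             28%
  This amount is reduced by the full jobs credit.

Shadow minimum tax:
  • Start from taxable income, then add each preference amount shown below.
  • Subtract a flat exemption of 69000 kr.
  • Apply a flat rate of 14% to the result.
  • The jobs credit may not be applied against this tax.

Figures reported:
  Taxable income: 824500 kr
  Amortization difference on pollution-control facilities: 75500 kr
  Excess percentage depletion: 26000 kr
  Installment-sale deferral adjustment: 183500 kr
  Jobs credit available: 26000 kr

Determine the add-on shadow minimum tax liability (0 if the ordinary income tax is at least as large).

Ordinary income tax:
  456000 kr × 10% = 45600 kr
  368500 kr × 22% = 81070 kr
  → 126670 kr
  Less jobs credit 26000 kr → 100670 kr

Shadow minimum tax:
  Adjusted income: 824500 kr + 75500 kr + 26000 kr + 183500 kr = 1109500 kr
  Less exemption 69000 kr → base 1040500 kr
  1040500 kr × 14% = 145670 kr

Excess of shadow minimum tax over ordinary income tax: 145670 kr − 100670 kr = 45000 kr.

45000 kr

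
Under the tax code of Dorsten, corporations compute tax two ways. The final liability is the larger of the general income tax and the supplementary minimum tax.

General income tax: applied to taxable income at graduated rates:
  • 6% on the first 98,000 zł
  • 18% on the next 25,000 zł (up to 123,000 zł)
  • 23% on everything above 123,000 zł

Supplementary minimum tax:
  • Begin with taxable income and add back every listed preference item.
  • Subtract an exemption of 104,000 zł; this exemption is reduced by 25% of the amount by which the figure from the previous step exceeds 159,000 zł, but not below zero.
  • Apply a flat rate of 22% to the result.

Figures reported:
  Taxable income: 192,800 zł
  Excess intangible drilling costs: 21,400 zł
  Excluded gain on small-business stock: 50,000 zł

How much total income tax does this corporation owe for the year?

41,030 zł

Supplementary minimum tax:
  Adjusted income: 192,800 zł + 21,400 zł + 50,000 zł = 264,200 zł
  Exemption: 104,000 zł − 25% × (264,200 zł − 159,000 zł) = 104,000 zł − 26,300 zł = 77,700 zł
  Base: 264,200 zł − 77,700 zł = 186,500 zł
  186,500 zł × 22% = 41,030 zł

General income tax:
  98,000 zł × 6% = 5,880 zł
  25,000 zł × 18% = 4,500 zł
  69,800 zł × 23% = 16,054 zł
  → 26,434 zł

41,030 zł > 26,434 zł, so the supplementary minimum tax is the binding amount.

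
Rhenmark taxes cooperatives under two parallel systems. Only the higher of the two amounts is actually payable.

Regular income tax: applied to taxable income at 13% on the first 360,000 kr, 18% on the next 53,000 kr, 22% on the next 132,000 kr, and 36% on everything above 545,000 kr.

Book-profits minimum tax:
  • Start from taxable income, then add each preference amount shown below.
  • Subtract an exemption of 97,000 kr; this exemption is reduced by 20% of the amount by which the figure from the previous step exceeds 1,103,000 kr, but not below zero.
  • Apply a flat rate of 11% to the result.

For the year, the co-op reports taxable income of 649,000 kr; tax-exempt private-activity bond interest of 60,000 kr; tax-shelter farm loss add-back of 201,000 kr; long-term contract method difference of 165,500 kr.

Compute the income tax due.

122,820 kr

Regular income tax:
  360,000 kr × 13% = 46,800 kr
  53,000 kr × 18% = 9,540 kr
  132,000 kr × 22% = 29,040 kr
  104,000 kr × 36% = 37,440 kr
  → 122,820 kr

Book-profits minimum tax:
  Adjusted income: 649,000 kr + 60,000 kr + 201,000 kr + 165,500 kr = 1,075,500 kr
  Exemption: 1,075,500 kr ≤ 1,103,000 kr, so full 97,000 kr applies
  Base: 1,075,500 kr − 97,000 kr = 978,500 kr
  978,500 kr × 11% = 107,635 kr

122,820 kr > 107,635 kr, so the regular income tax governs.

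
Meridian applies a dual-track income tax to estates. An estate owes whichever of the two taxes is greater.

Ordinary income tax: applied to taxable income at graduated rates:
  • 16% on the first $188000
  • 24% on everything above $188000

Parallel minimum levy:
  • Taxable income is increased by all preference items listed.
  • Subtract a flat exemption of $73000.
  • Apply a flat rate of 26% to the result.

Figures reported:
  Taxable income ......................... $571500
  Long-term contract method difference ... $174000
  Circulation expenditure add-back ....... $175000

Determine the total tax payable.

$220350

Ordinary income tax:
  $188000 × 16% = $30080
  $383500 × 24% = $92040
  → $122120

Parallel minimum levy:
  Adjusted income: $571500 + $174000 + $175000 = $920500
  Less exemption $73000 → base $847500
  $847500 × 26% = $220350

$220350 > $122120, so the parallel minimum levy is the binding amount.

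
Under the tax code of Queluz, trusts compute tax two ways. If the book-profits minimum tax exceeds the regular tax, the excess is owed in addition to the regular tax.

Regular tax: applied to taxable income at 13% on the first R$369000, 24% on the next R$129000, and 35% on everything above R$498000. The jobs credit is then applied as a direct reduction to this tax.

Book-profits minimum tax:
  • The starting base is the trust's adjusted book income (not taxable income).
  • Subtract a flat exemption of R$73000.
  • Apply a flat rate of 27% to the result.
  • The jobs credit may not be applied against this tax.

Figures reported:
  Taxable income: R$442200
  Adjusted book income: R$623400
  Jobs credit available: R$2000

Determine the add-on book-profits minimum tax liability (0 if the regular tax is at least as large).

R$85070

Book-profits minimum tax:
  Base (adjusted book income): R$623400
  Less exemption R$73000 → base R$550400
  R$550400 × 27% = R$148608

Regular tax:
  R$369000 × 13% = R$47970
  R$73200 × 24% = R$17568
  → R$65538
  Less jobs credit R$2000 → R$63538

Excess of book-profits minimum tax over regular tax: R$148608 − R$63538 = R$85070.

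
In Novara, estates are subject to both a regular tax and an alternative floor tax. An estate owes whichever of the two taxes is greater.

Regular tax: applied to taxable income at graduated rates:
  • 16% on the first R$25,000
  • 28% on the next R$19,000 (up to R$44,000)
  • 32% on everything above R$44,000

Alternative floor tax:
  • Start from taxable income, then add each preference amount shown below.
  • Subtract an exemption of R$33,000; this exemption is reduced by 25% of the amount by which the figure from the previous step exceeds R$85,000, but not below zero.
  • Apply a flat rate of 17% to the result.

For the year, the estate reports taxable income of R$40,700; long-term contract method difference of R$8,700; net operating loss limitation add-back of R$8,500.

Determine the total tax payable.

Alternative floor tax:
  Adjusted income: R$40,700 + R$8,700 + R$8,500 = R$57,900
  Exemption: R$57,900 ≤ R$85,000, so full R$33,000 applies
  Base: R$57,900 − R$33,000 = R$24,900
  R$24,900 × 17% = R$4,233

Regular tax:
  R$25,000 × 16% = R$4,000
  R$15,700 × 28% = R$4,396
  → R$8,396

R$8,396 > R$4,233, so the regular tax governs.

R$8,396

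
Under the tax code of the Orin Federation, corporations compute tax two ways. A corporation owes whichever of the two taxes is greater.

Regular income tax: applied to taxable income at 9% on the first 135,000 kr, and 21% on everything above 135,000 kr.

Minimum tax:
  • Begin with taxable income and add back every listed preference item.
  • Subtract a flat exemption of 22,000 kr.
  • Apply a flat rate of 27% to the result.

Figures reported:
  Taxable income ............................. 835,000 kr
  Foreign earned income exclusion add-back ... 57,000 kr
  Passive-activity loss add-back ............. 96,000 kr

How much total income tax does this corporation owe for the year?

260,820 kr

Minimum tax:
  Adjusted income: 835,000 kr + 57,000 kr + 96,000 kr = 988,000 kr
  Less exemption 22,000 kr → base 966,000 kr
  966,000 kr × 27% = 260,820 kr

Regular income tax:
  135,000 kr × 9% = 12,150 kr
  700,000 kr × 21% = 147,000 kr
  → 159,150 kr

260,820 kr > 159,150 kr, so the minimum tax is the binding amount.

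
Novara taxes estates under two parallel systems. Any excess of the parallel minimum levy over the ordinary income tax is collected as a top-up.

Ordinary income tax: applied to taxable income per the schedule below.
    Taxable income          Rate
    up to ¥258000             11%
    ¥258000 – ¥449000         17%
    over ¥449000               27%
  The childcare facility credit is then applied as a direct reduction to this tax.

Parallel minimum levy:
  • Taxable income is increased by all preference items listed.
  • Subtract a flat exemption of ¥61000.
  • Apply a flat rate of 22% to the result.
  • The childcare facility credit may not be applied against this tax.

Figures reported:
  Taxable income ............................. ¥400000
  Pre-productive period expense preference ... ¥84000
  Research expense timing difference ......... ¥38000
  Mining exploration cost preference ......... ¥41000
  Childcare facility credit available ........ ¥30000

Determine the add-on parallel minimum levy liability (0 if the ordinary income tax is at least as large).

¥87920

Parallel minimum levy:
  Adjusted income: ¥400000 + ¥84000 + ¥38000 + ¥41000 = ¥563000
  Less exemption ¥61000 → base ¥502000
  ¥502000 × 22% = ¥110440

Ordinary income tax:
  ¥258000 × 11% = ¥28380
  ¥142000 × 17% = ¥24140
  → ¥52520
  Less childcare facility credit ¥30000 → ¥22520

Excess of parallel minimum levy over ordinary income tax: ¥110440 − ¥22520 = ¥87920.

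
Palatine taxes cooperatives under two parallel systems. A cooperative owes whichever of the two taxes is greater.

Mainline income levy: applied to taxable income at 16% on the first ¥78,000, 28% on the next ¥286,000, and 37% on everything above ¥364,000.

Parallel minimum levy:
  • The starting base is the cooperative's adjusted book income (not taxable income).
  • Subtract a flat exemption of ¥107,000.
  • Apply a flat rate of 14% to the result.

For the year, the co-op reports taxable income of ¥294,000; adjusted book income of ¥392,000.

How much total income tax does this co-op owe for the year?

¥72,960

Mainline income levy:
  ¥78,000 × 16% = ¥12,480
  ¥216,000 × 28% = ¥60,480
  → ¥72,960

Parallel minimum levy:
  Base (adjusted book income): ¥392,000
  Less exemption ¥107,000 → base ¥285,000
  ¥285,000 × 14% = ¥39,900

¥72,960 > ¥39,900, so the mainline income levy governs.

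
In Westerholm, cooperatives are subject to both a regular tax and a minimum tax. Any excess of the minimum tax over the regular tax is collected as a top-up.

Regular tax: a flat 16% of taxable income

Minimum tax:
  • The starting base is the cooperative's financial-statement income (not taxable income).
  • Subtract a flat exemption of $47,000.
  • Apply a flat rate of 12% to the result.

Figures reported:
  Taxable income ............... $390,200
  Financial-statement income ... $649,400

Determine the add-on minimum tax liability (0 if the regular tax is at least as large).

Regular tax:
  $390,200 × 16% = $62,432

Minimum tax:
  Base (financial-statement income): $649,400
  Less exemption $47,000 → base $602,400
  $602,400 × 12% = $72,288

Excess of minimum tax over regular tax: $72,288 − $62,432 = $9,856.

$9,856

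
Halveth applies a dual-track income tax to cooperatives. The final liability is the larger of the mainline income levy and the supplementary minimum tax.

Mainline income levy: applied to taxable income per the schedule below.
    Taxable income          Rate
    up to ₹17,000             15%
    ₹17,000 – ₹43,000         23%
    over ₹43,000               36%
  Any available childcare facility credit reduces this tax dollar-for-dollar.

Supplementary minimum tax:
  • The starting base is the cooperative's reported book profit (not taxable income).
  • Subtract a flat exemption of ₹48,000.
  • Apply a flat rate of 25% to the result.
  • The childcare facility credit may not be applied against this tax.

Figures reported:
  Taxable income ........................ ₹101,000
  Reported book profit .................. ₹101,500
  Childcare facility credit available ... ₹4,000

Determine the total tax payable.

Supplementary minimum tax:
  Base (reported book profit): ₹101,500
  Less exemption ₹48,000 → base ₹53,500
  ₹53,500 × 25% = ₹13,375

Mainline income levy:
  ₹17,000 × 15% = ₹2,550
  ₹26,000 × 23% = ₹5,980
  ₹58,000 × 36% = ₹20,880
  → ₹29,410
  Less childcare facility credit ₹4,000 → ₹25,410

₹25,410 > ₹13,375, so the mainline income levy governs.

₹25,410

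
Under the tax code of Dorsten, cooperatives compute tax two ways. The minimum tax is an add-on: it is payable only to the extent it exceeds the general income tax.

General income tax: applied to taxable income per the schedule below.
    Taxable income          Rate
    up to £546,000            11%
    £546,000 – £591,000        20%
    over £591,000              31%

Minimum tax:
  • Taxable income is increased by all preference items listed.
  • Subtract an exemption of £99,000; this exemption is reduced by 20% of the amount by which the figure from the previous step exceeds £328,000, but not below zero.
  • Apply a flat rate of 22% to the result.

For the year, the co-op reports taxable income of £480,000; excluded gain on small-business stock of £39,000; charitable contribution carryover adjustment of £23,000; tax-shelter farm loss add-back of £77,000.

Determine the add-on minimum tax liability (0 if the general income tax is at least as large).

Minimum tax:
  Adjusted income: £480,000 + £39,000 + £23,000 + £77,000 = £619,000
  Exemption: £99,000 − 20% × (£619,000 − £328,000) = £99,000 − £58,200 = £40,800
  Base: £619,000 − £40,800 = £578,200
  £578,200 × 22% = £127,204

General income tax:
  £480,000 × 11% = £52,800

Excess of minimum tax over general income tax: £127,204 − £52,800 = £74,404.

£74,404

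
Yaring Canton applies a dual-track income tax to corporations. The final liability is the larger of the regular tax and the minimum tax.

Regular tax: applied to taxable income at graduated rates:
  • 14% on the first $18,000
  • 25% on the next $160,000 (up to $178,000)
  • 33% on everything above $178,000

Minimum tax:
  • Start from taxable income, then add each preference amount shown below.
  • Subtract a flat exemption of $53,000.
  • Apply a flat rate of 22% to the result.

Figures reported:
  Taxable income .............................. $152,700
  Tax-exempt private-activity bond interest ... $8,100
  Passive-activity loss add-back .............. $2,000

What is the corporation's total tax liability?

Regular tax:
  $18,000 × 14% = $2,520
  $134,700 × 25% = $33,675
  → $36,195

Minimum tax:
  Adjusted income: $152,700 + $8,100 + $2,000 = $162,800
  Less exemption $53,000 → base $109,800
  $109,800 × 22% = $24,156

$36,195 > $24,156, so the regular tax governs.

$36,195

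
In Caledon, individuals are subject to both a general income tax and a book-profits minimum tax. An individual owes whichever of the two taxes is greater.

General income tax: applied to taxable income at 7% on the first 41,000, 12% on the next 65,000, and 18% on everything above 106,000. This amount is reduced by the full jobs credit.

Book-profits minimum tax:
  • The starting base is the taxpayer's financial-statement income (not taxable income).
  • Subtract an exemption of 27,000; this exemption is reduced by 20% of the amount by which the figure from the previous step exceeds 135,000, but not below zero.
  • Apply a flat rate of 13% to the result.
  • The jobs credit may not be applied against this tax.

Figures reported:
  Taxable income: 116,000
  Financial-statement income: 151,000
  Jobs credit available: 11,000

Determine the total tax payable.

16,536

Book-profits minimum tax:
  Base (financial-statement income): 151,000
  Exemption: 27,000 − 20% × (151,000 − 135,000) = 27,000 − 3,200 = 23,800
  Base: 151,000 − 23,800 = 127,200
  127,200 × 13% = 16,536

General income tax:
  41,000 × 7% = 2,870
  65,000 × 12% = 7,800
  10,000 × 18% = 1,800
  → 12,470
  Less jobs credit 11,000 → 1,470

16,536 > 1,470, so the book-profits minimum tax is the binding amount.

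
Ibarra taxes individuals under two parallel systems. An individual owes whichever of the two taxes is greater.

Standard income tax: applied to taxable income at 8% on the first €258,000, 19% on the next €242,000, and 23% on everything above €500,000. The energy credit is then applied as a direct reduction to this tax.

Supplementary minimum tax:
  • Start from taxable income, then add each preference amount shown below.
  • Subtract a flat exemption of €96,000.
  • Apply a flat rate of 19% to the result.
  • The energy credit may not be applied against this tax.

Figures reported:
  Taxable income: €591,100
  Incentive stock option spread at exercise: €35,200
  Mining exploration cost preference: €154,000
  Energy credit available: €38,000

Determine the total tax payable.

Standard income tax:
  €258,000 × 8% = €20,640
  €242,000 × 19% = €45,980
  €91,100 × 23% = €20,953
  → €87,573
  Less energy credit €38,000 → €49,573

Supplementary minimum tax:
  Adjusted income: €591,100 + €35,200 + €154,000 = €780,300
  Less exemption €96,000 → base €684,300
  €684,300 × 19% = €130,017

€130,017 > €49,573, so the supplementary minimum tax is the binding amount.

€130,017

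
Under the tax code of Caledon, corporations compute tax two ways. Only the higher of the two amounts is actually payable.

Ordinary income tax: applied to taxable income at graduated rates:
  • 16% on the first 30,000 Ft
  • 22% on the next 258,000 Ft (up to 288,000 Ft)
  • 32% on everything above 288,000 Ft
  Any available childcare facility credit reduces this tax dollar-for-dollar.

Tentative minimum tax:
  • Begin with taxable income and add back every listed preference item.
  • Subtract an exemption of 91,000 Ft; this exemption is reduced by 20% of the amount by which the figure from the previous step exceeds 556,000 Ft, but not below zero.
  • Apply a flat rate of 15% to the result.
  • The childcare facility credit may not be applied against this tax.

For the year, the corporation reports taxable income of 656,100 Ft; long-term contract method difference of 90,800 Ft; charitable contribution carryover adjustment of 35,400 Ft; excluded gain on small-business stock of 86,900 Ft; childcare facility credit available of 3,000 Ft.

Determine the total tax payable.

Ordinary income tax:
  30,000 Ft × 16% = 4,800 Ft
  258,000 Ft × 22% = 56,760 Ft
  368,100 Ft × 32% = 117,792 Ft
  → 179,352 Ft
  Less childcare facility credit 3,000 Ft → 176,352 Ft

Tentative minimum tax:
  Adjusted income: 656,100 Ft + 90,800 Ft + 35,400 Ft + 86,900 Ft = 869,200 Ft
  Exemption: 91,000 Ft − 20% × (869,200 Ft − 556,000 Ft) = 91,000 Ft − 62,640 Ft = 28,360 Ft
  Base: 869,200 Ft − 28,360 Ft = 840,840 Ft
  840,840 Ft × 15% = 126,126 Ft

176,352 Ft > 126,126 Ft, so the ordinary income tax governs.

176,352 Ft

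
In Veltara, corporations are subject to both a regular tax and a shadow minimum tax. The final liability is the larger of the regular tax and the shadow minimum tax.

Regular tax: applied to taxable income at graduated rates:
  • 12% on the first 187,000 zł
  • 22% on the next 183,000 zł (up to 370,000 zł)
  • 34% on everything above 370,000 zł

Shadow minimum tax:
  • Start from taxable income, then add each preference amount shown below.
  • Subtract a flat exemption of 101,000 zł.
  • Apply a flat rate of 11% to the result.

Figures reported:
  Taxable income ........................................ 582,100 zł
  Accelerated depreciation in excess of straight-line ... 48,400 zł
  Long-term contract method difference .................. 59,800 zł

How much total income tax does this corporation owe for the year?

Regular tax:
  187,000 zł × 12% = 22,440 zł
  183,000 zł × 22% = 40,260 zł
  212,100 zł × 34% = 72,114 zł
  → 134,814 zł

Shadow minimum tax:
  Adjusted income: 582,100 zł + 48,400 zł + 59,800 zł = 690,300 zł
  Less exemption 101,000 zł → base 589,300 zł
  589,300 zł × 11% = 64,823 zł

134,814 zł > 64,823 zł, so the regular tax governs.

134,814 zł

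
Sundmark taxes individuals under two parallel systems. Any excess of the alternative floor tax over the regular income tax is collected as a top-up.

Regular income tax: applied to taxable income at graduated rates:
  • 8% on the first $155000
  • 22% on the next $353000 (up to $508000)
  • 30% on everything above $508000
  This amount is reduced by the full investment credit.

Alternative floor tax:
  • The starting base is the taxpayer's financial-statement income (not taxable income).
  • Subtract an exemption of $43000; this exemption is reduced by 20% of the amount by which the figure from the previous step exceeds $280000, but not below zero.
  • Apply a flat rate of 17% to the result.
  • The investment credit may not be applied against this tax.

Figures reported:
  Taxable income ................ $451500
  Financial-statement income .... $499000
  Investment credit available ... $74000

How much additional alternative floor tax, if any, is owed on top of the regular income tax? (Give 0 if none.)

$81200

Regular income tax:
  $155000 × 8% = $12400
  $296500 × 22% = $65230
  → $77630
  Less investment credit $74000 → $3630

Alternative floor tax:
  Base (financial-statement income): $499000
  Exemption: 20% × ($499000 − $280000) = $43800 ≥ $43000, so the exemption is fully phased out
  Base: $499000 − $0 = $499000
  $499000 × 17% = $84830

Excess of alternative floor tax over regular income tax: $84830 − $3630 = $81200.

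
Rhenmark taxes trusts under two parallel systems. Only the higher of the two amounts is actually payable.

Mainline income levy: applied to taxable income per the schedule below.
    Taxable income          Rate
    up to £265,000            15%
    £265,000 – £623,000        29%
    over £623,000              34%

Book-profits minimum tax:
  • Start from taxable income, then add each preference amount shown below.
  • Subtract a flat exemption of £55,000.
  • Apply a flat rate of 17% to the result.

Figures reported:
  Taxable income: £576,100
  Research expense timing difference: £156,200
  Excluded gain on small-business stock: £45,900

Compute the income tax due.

Mainline income levy:
  £265,000 × 15% = £39,750
  £311,100 × 29% = £90,219
  → £129,969

Book-profits minimum tax:
  Adjusted income: £576,100 + £156,200 + £45,900 = £778,200
  Less exemption £55,000 → base £723,200
  £723,200 × 17% = £122,944

£129,969 > £122,944, so the mainline income levy governs.

£129,969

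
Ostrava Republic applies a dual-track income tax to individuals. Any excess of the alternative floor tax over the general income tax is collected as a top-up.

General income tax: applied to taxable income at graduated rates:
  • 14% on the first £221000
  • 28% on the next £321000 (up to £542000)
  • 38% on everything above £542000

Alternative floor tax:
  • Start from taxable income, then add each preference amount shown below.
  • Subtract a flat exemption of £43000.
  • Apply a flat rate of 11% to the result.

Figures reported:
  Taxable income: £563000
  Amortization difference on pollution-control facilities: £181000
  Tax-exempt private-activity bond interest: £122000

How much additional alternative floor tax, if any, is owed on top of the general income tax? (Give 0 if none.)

Alternative floor tax:
  Adjusted income: £563000 + £181000 + £122000 = £866000
  Less exemption £43000 → base £823000
  £823000 × 11% = £90530

General income tax:
  £221000 × 14% = £30940
  £321000 × 28% = £89880
  £21000 × 38% = £7980
  → £128800

£90530 ≤ £128800, so no add-on is due.

£0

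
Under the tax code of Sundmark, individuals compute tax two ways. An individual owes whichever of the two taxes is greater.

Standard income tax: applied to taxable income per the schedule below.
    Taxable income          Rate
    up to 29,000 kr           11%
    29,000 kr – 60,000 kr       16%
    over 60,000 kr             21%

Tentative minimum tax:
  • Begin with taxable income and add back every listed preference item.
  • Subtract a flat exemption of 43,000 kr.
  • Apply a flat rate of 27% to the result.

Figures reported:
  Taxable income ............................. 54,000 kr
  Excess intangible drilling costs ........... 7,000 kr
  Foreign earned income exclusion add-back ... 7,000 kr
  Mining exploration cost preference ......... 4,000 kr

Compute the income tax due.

7,830 kr

Standard income tax:
  29,000 kr × 11% = 3,190 kr
  25,000 kr × 16% = 4,000 kr
  → 7,190 kr

Tentative minimum tax:
  Adjusted income: 54,000 kr + 7,000 kr + 7,000 kr + 4,000 kr = 72,000 kr
  Less exemption 43,000 kr → base 29,000 kr
  29,000 kr × 27% = 7,830 kr

7,830 kr > 7,190 kr, so the tentative minimum tax is the binding amount.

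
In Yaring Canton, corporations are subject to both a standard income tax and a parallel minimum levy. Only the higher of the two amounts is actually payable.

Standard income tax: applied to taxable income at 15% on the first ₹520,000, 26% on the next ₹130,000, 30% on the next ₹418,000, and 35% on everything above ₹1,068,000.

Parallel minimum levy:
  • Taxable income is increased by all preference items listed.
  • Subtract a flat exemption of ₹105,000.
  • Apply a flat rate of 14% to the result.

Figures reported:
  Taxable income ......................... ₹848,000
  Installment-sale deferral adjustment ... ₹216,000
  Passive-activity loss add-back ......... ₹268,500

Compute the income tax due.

Standard income tax:
  ₹520,000 × 15% = ₹78,000
  ₹130,000 × 26% = ₹33,800
  ₹198,000 × 30% = ₹59,400
  → ₹171,200

Parallel minimum levy:
  Adjusted income: ₹848,000 + ₹216,000 + ₹268,500 = ₹1,332,500
  Less exemption ₹105,000 → base ₹1,227,500
  ₹1,227,500 × 14% = ₹171,850

₹171,850 > ₹171,200, so the parallel minimum levy is the binding amount.

₹171,850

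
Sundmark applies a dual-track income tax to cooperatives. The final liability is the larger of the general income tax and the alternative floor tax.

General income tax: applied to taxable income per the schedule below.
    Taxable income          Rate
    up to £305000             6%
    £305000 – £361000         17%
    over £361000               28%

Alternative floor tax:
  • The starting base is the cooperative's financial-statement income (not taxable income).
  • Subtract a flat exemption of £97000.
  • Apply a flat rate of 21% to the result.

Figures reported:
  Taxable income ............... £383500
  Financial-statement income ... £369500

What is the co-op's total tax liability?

£57225

General income tax:
  £305000 × 6% = £18300
  £56000 × 17% = £9520
  £22500 × 28% = £6300
  → £34120

Alternative floor tax:
  Base (financial-statement income): £369500
  Less exemption £97000 → base £272500
  £272500 × 21% = £57225

£57225 > £34120, so the alternative floor tax is the binding amount.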